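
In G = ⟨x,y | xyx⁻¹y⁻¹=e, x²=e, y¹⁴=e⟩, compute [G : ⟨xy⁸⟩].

First find ord(xy⁸) by computing successive powers:
  (xy⁸)¹ = xy⁸, (xy⁸)² = y², (xy⁸)³ = xy¹⁰, (xy⁸)⁴ = y⁴, (xy⁸)⁵ = xy¹², (xy⁸)⁶ = y⁶, (xy⁸)⁷ = x, (xy⁸)⁸ = y⁸, (xy⁸)⁹ = xy², (xy⁸)¹⁰ = y¹⁰, (xy⁸)¹¹ = xy⁴, (xy⁸)¹² = y¹², (xy⁸)¹³ = xy⁶, (xy⁸)¹⁴ = e.
So |⟨xy⁸⟩| = ord(xy⁸) = 14. With |G| = 28, by Lagrange [G : ⟨xy⁸⟩] = 28/14 = 2.

Answer: 2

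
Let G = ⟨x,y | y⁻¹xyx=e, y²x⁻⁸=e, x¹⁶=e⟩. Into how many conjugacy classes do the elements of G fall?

The conjugacy classes (representative and size) are:
  [e] (size 1), [x] (size 2), [x¹⁴] (size 2), [x³] (size 2), [x¹²] (size 2), [x⁵] (size 2), [x¹⁰] (size 2), [x⁷] (size 2), [x⁸] (size 1), [x⁶y] (size 8), [x³y⁻¹] (size 8).
Class equation: 1 + 2 + 2 + 2 + 2 + 2 + 2 + 2 + 1 + 8 + 8 = 32 = |G|. So G has 11 conjugacy classes.

Answer: 11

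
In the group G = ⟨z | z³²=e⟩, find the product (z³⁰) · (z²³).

Compute (z³⁰) · (z²³) by multiplying left to right and reducing via the relations at each step:
  (z³⁰) · z²³ = z²¹

Answer: z²¹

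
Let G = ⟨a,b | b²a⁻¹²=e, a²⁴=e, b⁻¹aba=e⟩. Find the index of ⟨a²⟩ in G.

First find ord(a²) by computing successive powers:
  (a²)¹ = a², (a²)² = a⁴, (a²)³ = a⁶, (a²)⁴ = a⁸, (a²)⁵ = a¹⁰, (a²)⁶ = a¹², (a²)⁷ = a¹⁴, (a²)⁸ = a¹⁶, (a²)⁹ = a¹⁸, (a²)¹⁰ = a²⁰, (a²)¹¹ = a²², (a²)¹² = e.
So |⟨a²⟩| = ord(a²) = 12. With |G| = 48, by Lagrange [G : ⟨a²⟩] = 48/12 = 4.

Answer: 4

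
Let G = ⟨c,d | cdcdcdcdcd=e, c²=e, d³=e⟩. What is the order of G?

Enumerate words in the generators, reducing via the relations: the distinct elements are
  {c, d, e, cd, dc, d², cdc, cd², dcd, d²c, cdcd, cd²c, dcdc, dcd², d²cd, cdcdc, cdcd², cd²cd, dcd²c, d²cdc, d²cd², cdcd²c, cd²cdc, cd²cd², dcdcd², dcd²cd, d²cdcd, d²cd²c, cdcd²cd, cd²cdcd, cd²cd²c, dcdcd²c, dcd²cdc, dcd²cd², d²cdcd², d²cd²cd, cdcd²cdc, cdcd²cd², cd²cdcd², dcdcd²cd, dcd²cdcd, d²cdcd²c, d²cd²cdc, cdcd²cdcd, cd²cdcd²c, dcdcd²cd², dcd²cdcd², d²cdcd²cd, d²cd²cdcd, cdcd²cdcd², cd²cdcd²cd, dcd²cdcd²c, d²cdcd²cdc, d²cdcd²cd², d²cd²cdcd², cdcd²cdcd²c, cd²cdcd²cdc, cd²cdcd²cd², dcd²cdcd²cd, cdcd²cdcd²cd}.
No further products give new elements, so |G| = 60.

Answer: 60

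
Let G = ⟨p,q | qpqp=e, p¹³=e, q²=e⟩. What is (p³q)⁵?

Compute successive powers of (p³q), reducing at each step:
  (p³q)²: (p³q) · p³ = q;   q · q = e
  (p³q)³: e · p³ = p³;   (p³) · q = p³q
  (p³q)⁴: (p³q) · p³ = q;   q · q = e
  (p³q)⁵: e · p³ = p³;   (p³) · q = p³q

Answer: p³q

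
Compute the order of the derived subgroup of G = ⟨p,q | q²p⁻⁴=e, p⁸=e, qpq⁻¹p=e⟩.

G' = [G, G] is generated by all commutators. The generator-pair commutators are: [p, q] = p².
The subgroup they normally generate is {e, p², p⁴, p⁶}, of order 4.
Check: |G/G'| = 16/4 = 4 is the order of the abelianisation.

Answer: 4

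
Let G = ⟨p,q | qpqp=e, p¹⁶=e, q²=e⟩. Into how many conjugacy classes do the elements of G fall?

The conjugacy classes (representative and size) are:
  [e] (size 1), [p¹⁵] (size 2), [p²] (size 2), [p³] (size 2), [p¹²] (size 2), [p⁵] (size 2), [p⁶] (size 2), [p⁷] (size 2), [p⁸] (size 1), [p²q] (size 8), [p¹⁵q] (size 8).
Class equation: 1 + 2 + 2 + 2 + 2 + 2 + 2 + 2 + 1 + 8 + 8 = 32 = |G|. So G has 11 conjugacy classes.

Answer: 11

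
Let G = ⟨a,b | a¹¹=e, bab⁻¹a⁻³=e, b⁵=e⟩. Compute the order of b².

Compute successive powers until reaching e:
  (b²)¹ = b², (b²)² = b⁴, (b²)³ = b, (b²)⁴ = b³, (b²)⁵ = e.
The smallest positive k with (b²)ᵏ = e is 5.

Answer: 5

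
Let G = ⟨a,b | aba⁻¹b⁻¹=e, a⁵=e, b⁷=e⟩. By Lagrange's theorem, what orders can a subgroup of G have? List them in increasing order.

|G| = 35 = 5 · 7. By Lagrange's theorem the order of any subgroup divides 35; the divisors of 35 are 1, 5, 7, 35.

Answer: 1, 5, 7, 35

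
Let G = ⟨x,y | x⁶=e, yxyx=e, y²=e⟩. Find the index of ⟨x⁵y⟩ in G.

First find ord(x⁵y) by computing successive powers:
  (x⁵y)¹ = x⁵y, (x⁵y)² = e.
So |⟨x⁵y⟩| = ord(x⁵y) = 2. With |G| = 12, by Lagrange [G : ⟨x⁵y⟩] = 12/2 = 6.

Answer: 6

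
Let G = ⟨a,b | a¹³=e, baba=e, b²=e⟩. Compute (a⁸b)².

Compute successive powers of (a⁸b), reducing at each step:
  (a⁸b)²: (a⁸b) · a⁸ = b;   b · b = e

Answer: e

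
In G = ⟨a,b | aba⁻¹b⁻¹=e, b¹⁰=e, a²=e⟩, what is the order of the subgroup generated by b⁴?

|⟨b⁴⟩| equals the order of b⁴. Compute successive powers until reaching e:
  (b⁴)¹ = b⁴, (b⁴)² = b⁸, (b⁴)³ = b², (b⁴)⁴ = b⁶, (b⁴)⁵ = e.
The smallest positive k with (b⁴)ᵏ = e is 5, so |⟨b⁴⟩| = 5.

Answer: 5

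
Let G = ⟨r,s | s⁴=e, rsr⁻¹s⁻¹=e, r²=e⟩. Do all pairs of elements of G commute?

Each pair of generators commutes: r·s = rs = s·r. Since the generators pairwise commute, every element of G commutes with every other, so G is abelian.

Answer: Yes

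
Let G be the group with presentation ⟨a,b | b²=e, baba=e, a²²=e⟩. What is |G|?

Enumerate words in the generators, reducing via the relations: the distinct elements are
  {a, b, e, ab, a², a³, a⁴, a⁵, a⁶, a⁷, a⁸, a⁹, a²b, a²¹, a²⁰, a³b, a¹², a¹³, a¹¹, a¹⁰, a¹⁴, a¹⁵, a¹⁶, a¹⁷, a¹⁸, a¹⁹, a⁴b, a⁵b, a⁶b, a⁷b, a⁸b, a⁹b, a²¹b, a²⁰b, a¹²b, a¹³b, a¹¹b, a¹⁰b, a¹⁴b, a¹⁵b, a¹⁶b, a¹⁷b, a¹⁸b, a¹⁹b}.
No further products give new elements, so |G| = 44.

Answer: 44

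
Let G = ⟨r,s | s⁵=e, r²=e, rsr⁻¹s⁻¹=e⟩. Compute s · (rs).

Compute s · (rs) by multiplying left to right and reducing via the relations at each step:
  s · r = rs
  (rs) · s = rs²

Answer: rs²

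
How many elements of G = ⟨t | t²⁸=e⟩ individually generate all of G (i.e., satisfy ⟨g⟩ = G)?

G is cyclic of order 28. An element generates G iff its order is 28, and a cyclic group of order 28 has exactly φ(28) = 12 such elements.

Answer: 12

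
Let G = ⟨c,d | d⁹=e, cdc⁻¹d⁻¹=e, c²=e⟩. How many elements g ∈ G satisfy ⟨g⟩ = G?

G is cyclic of order 18. An element generates G iff its order is 18, and a cyclic group of order 18 has exactly φ(18) = 6 such elements.

Answer: 6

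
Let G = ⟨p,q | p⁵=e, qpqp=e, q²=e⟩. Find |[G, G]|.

G' = [G, G] is generated by all commutators. The generator-pair commutators are: [p, q] = p².
The subgroup they normally generate is {e, p, p², p³, p⁴}, of order 5.
Check: |G/G'| = 10/5 = 2 is the order of the abelianisation.

Answer: 5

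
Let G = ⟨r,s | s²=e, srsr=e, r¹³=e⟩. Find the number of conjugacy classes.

The conjugacy classes (representative and size) are:
  [e] (size 1), [r¹²] (size 2), [r¹¹] (size 2), [r³] (size 2), [r⁴] (size 2), [r⁸] (size 2), [r⁶] (size 2), [s] (size 13).
Class equation: 1 + 2 + 2 + 2 + 2 + 2 + 2 + 13 = 26 = |G|. So G has 8 conjugacy classes.

Answer: 8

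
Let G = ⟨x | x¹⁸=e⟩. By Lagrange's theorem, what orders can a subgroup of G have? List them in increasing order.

|G| = 18 = 2 · 3². By Lagrange's theorem the order of any subgroup divides 18; the divisors of 18 are 1, 2, 3, 6, 9, 18.

Answer: 1, 2, 3, 6, 9, 18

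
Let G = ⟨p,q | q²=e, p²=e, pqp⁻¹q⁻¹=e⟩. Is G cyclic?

|G| = 4, but the maximum element order in G is 2 < 4. No single element generates all of G, so G is not cyclic.

Answer: No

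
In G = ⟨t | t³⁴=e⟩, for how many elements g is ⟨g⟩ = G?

G is cyclic of order 34. An element generates G iff its order is 34, and a cyclic group of order 34 has exactly φ(34) = 16 such elements.

Answer: 16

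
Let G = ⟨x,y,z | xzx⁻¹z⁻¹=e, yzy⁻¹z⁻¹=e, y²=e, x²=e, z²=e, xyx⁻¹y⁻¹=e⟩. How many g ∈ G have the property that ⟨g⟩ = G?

⟨g⟩ = G would require ord(g) = |G| = 8, but the maximum element order in G is 2 < 8. So G is not cyclic and no single element generates it: the count is 0.

Answer: 0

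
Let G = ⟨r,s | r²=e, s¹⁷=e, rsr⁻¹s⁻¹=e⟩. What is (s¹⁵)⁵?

Compute successive powers of (s¹⁵), reducing at each step:
  (s¹⁵)²: (s¹⁵) · s¹⁵ = s¹³
  (s¹⁵)³: (s¹³) · s¹⁵ = s¹¹
  (s¹⁵)⁴: (s¹¹) · s¹⁵ = s⁹
  (s¹⁵)⁵: (s⁹) · s¹⁵ = s⁷

Answer: s⁷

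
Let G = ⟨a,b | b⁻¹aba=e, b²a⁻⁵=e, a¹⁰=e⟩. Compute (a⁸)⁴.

Compute successive powers of (a⁸), reducing at each step:
  (a⁸)²: (a⁸) · a⁸ = a⁶
  (a⁸)³: (a⁶) · a⁸ = a⁴
  (a⁸)⁴: (a⁴) · a⁸ = a²

Answer: a²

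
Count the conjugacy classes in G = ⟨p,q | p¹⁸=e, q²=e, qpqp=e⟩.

The conjugacy classes (representative and size) are:
  [e] (size 1), [p] (size 2), [p²] (size 2), [p³] (size 2), [p¹⁴] (size 2), [p⁵] (size 2), [p¹²] (size 2), [p⁷] (size 2), [p¹⁰] (size 2), [p⁹] (size 1), [p¹⁰q] (size 9), [pq] (size 9).
Class equation: 1 + 2 + 2 + 2 + 2 + 2 + 2 + 2 + 2 + 1 + 9 + 9 = 36 = |G|. So G has 12 conjugacy classes.

Answer: 12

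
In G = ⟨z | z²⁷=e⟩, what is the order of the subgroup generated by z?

|⟨z⟩| equals the order of z. Compute successive powers until reaching e:
  z¹ = z, z² = z², z³ = z³, z⁴ = z⁴, z⁵ = z⁵, z⁶ = z⁶, z⁷ = z⁷, z⁸ = z⁸, z⁹ = z⁹, z¹⁰ = z¹⁰, z¹¹ = z¹¹, z¹² = z¹², z¹³ = z¹³, z¹⁴ = z¹⁴, z¹⁵ = z¹⁵, z¹⁶ = z¹⁶, z¹⁷ = z¹⁷, z¹⁸ = z¹⁸, z¹⁹ = z¹⁹, z²⁰ = z²⁰, z²¹ = z²¹, z²² = z²², z²³ = z²³, z²⁴ = z²⁴, z²⁵ = z²⁵, z²⁶ = z²⁶, z²⁷ = e.
The smallest positive k with zᵏ = e is 27, so |⟨z⟩| = 27.

Answer: 27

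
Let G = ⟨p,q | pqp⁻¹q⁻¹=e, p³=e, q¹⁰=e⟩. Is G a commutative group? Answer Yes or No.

Each pair of generators commutes: p·q = pq = q·p. Since the generators pairwise commute, every element of G commutes with every other, so G is abelian.

Answer: Yes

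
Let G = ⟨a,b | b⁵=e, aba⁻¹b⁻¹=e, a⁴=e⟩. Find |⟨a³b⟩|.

|⟨a³b⟩| equals the order of a³b. Compute successive powers until reaching e:
  (a³b)¹ = a³b, (a³b)² = a²b², (a³b)³ = ab³, (a³b)⁴ = b⁴, (a³b)⁵ = a³, (a³b)⁶ = a²b, (a³b)⁷ = ab², (a³b)⁸ = b³, (a³b)⁹ = a³b⁴, (a³b)¹⁰ = a², (a³b)¹¹ = ab, (a³b)¹² = b², (a³b)¹³ = a³b³, (a³b)¹⁴ = a²b⁴, (a³b)¹⁵ = a, (a³b)¹⁶ = b, (a³b)¹⁷ = a³b², (a³b)¹⁸ = a²b³, (a³b)¹⁹ = ab⁴, (a³b)²⁰ = e.
The smallest positive k with (a³b)ᵏ = e is 20, so |⟨a³b⟩| = 20.

Answer: 20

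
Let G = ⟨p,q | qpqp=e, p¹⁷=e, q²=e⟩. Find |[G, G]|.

G' = [G, G] is generated by all commutators. The generator-pair commutators are: [p, q] = p².
The subgroup they normally generate is {e, p, p², p³, p⁴, p⁵, p⁶, p⁷, p⁸, p⁹, p¹⁰, p¹¹, p¹², p¹³, p¹⁴, p¹⁵, p¹⁶}, of order 17.
Check: |G/G'| = 34/17 = 2 is the order of the abelianisation.

Answer: 17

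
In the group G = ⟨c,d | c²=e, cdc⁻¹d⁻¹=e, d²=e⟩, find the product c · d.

Compute c · d by multiplying left to right and reducing via the relations at each step:
  c · d = cd

Answer: cd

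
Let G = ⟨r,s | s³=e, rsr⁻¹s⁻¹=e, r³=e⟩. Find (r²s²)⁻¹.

The order of (r²s²) is 3 (smallest k with (r²s²)ᵏ = e), so (r²s²)⁻¹ = (r²s²)² = rs.
Check: (r²s²) · (rs) → (r²s²) · r = s²;   (s²) · s = e, giving e as required.

Answer: rs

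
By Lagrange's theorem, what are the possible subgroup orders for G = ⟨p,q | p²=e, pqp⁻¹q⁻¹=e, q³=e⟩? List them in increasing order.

|G| = 6 = 2 · 3. By Lagrange's theorem the order of any subgroup divides 6; the divisors of 6 are 1, 2, 3, 6.

Answer: 1, 2, 3, 6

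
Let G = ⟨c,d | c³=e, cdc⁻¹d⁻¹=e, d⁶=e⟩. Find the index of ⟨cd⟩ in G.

First find ord(cd) by computing successive powers:
  (cd)¹ = cd, (cd)² = c²d², (cd)³ = d³, (cd)⁴ = cd⁴, (cd)⁵ = c²d⁵, (cd)⁶ = e.
So |⟨cd⟩| = ord(cd) = 6. With |G| = 18, by Lagrange [G : ⟨cd⟩] = 18/6 = 3.

Answer: 3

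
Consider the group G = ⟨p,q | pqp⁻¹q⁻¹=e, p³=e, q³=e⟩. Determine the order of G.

Enumerate words in the generators, reducing via the relations: the distinct elements are
  {e, p, q, pq, p², q², pq², p²q, p²q²}.
No further products give new elements, so |G| = 9.

Answer: 9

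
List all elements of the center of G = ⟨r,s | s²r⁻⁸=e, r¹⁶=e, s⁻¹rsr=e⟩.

An element z ∈ Z(G) iff z commutes with every generator.
For example r⁸ is central: (r⁸)·r = r⁹ = r·(r⁸); (r⁸)·s = s⁻¹ = s·(r⁸).
Whereas r ∉ Z(G) since r·s = rs ≠ r⁷s⁻¹ = s·r.
Checking each of the 32 elements this way gives Z(G) = {e, r⁸}, of order 2.

Answer: {e, r⁸}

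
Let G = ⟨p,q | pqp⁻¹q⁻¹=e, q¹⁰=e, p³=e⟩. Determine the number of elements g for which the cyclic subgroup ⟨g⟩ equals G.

G is cyclic of order 30. An element generates G iff its order is 30, and a cyclic group of order 30 has exactly φ(30) = 8 such elements.

Answer: 8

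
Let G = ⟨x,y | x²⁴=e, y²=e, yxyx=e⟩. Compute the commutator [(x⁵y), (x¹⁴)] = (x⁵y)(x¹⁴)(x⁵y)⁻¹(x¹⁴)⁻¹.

[(x⁵y), (x¹⁴)] = (x⁵y)·(x¹⁴)·(x⁵y)⁻¹·(x¹⁴)⁻¹.
  (x⁵y) · (x¹⁴) = x¹⁵y
  (x¹⁵y) · (x⁵y) = x¹⁰
  (x¹⁰) · (x¹⁰) = x²⁰

Answer: x²⁰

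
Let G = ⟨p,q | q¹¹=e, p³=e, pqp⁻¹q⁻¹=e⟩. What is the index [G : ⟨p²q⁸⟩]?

First find ord(p²q⁸) by computing successive powers:
  (p²q⁸)¹ = p²q⁸, (p²q⁸)² = pq⁵, (p²q⁸)³ = q², (p²q⁸)⁴ = p²q¹⁰, (p²q⁸)⁵ = pq⁷, (p²q⁸)⁶ = q⁴, (p²q⁸)⁷ = p²q, (p²q⁸)⁸ = pq⁹, (p²q⁸)⁹ = q⁶, (p²q⁸)¹⁰ = p²q³, (p²q⁸)¹¹ = p, (p²q⁸)¹² = q⁸, (p²q⁸)¹³ = p²q⁵, (p²q⁸)¹⁴ = pq², (p²q⁸)¹⁵ = q¹⁰, (p²q⁸)¹⁶ = p²q⁷, (p²q⁸)¹⁷ = pq⁴, (p²q⁸)¹⁸ = q, (p²q⁸)¹⁹ = p²q⁹, (p²q⁸)²⁰ = pq⁶, (p²q⁸)²¹ = q³, (p²q⁸)²² = p², (p²q⁸)²³ = pq⁸, (p²q⁸)²⁴ = q⁵, (p²q⁸)²⁵ = p²q², (p²q⁸)²⁶ = pq¹⁰, (p²q⁸)²⁷ = q⁷, (p²q⁸)²⁸ = p²q⁴, (p²q⁸)²⁹ = pq, (p²q⁸)³⁰ = q⁹, (p²q⁸)³¹ = p²q⁶, (p²q⁸)³² = pq³, (p²q⁸)³³ = e.
So |⟨p²q⁸⟩| = ord(p²q⁸) = 33. With |G| = 33, by Lagrange [G : ⟨p²q⁸⟩] = 33/33 = 1.

Answer: 1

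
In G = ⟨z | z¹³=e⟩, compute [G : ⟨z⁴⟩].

First find ord(z⁴) by computing successive powers:
  (z⁴)¹ = z⁴, (z⁴)² = z⁸, (z⁴)³ = z¹², (z⁴)⁴ = z³, (z⁴)⁵ = z⁷, (z⁴)⁶ = z¹¹, (z⁴)⁷ = z², (z⁴)⁸ = z⁶, (z⁴)⁹ = z¹⁰, (z⁴)¹⁰ = z, (z⁴)¹¹ = z⁵, (z⁴)¹² = z⁹, (z⁴)¹³ = e.
So |⟨z⁴⟩| = ord(z⁴) = 13. With |G| = 13, by Lagrange [G : ⟨z⁴⟩] = 13/13 = 1.

Answer: 1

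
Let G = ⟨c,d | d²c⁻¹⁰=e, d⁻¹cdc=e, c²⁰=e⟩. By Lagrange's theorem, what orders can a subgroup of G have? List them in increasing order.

|G| = 40 = 2³ · 5. By Lagrange's theorem the order of any subgroup divides 40; the divisors of 40 are 1, 2, 4, 5, 8, 10, 20, 40.

Answer: 1, 2, 4, 5, 8, 10, 20, 40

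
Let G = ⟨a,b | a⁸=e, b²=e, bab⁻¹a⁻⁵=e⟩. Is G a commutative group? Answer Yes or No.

a·b = ab but b·a = a⁵b, so a·b ≠ b·a and G is not abelian.

Answer: No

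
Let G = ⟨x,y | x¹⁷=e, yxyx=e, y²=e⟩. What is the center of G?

An element z ∈ Z(G) iff z commutes with every generator.
For example e is central: e·x = x = x·e; e·y = y = y·e.
Whereas x ∉ Z(G) since x·y = xy ≠ x¹⁶y = y·x.
Checking each of the 34 elements this way gives Z(G) = {e}, of order 1.

Answer: {e}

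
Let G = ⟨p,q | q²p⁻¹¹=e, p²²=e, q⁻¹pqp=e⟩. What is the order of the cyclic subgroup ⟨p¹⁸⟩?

|⟨p¹⁸⟩| equals the order of p¹⁸. Compute successive powers until reaching e:
  (p¹⁸)¹ = p¹⁸, (p¹⁸)² = p¹⁴, (p¹⁸)³ = p¹⁰, (p¹⁸)⁴ = p⁶, (p¹⁸)⁵ = p², (p¹⁸)⁶ = p²⁰, (p¹⁸)⁷ = p¹⁶, (p¹⁸)⁸ = p¹², (p¹⁸)⁹ = p⁸, (p¹⁸)¹⁰ = p⁴, (p¹⁸)¹¹ = e.
The smallest positive k with (p¹⁸)ᵏ = e is 11, so |⟨p¹⁸⟩| = 11.

Answer: 11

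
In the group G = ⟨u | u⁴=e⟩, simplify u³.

Compute successive powers of u, reducing at each step:
  u²: u · u = u²
  u³: (u²) · u = u³

Answer: u³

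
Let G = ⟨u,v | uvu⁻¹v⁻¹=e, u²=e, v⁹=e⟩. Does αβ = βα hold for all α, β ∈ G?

Each pair of generators commutes: u·v = uv = v·u. Since the generators pairwise commute, every element of G commutes with every other, so G is abelian.

Answer: Yes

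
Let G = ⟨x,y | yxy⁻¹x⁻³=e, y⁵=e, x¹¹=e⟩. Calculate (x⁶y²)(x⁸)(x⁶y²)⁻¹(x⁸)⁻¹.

[(x⁶y²), (x⁸)] = (x⁶y²)·(x⁸)·(x⁶y²)⁻¹·(x⁸)⁻¹.
  (x⁶y²) · (x⁸) = xy²
  (xy²) · (x³y³) = x⁶
  (x⁶) · (x³) = x⁹

Answer: x⁹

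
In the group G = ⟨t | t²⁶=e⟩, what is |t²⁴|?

Compute successive powers until reaching e:
  (t²⁴)¹ = t²⁴, (t²⁴)² = t²², (t²⁴)³ = t²⁰, (t²⁴)⁴ = t¹⁸, (t²⁴)⁵ = t¹⁶, (t²⁴)⁶ = t¹⁴, (t²⁴)⁷ = t¹², (t²⁴)⁸ = t¹⁰, (t²⁴)⁹ = t⁸, (t²⁴)¹⁰ = t⁶, (t²⁴)¹¹ = t⁴, (t²⁴)¹² = t², (t²⁴)¹³ = e.
The smallest positive k with (t²⁴)ᵏ = e is 13.

Answer: 13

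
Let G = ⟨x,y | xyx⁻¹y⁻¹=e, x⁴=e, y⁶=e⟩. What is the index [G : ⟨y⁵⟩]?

First find ord(y⁵) by computing successive powers:
  (y⁵)¹ = y⁵, (y⁵)² = y⁴, (y⁵)³ = y³, (y⁵)⁴ = y², (y⁵)⁵ = y, (y⁵)⁶ = e.
So |⟨y⁵⟩| = ord(y⁵) = 6. With |G| = 24, by Lagrange [G : ⟨y⁵⟩] = 24/6 = 4.

Answer: 4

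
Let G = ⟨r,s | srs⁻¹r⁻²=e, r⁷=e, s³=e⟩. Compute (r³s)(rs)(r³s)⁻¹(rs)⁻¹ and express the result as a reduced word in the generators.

[(r³s), (rs)] = (r³s)·(rs)·(r³s)⁻¹·(rs)⁻¹.
  (r³s) · (rs) = r⁵s²
  (r⁵s²) · (r²s²) = r⁶s
  (r⁶s) · (r³s²) = r⁵

Answer: r⁵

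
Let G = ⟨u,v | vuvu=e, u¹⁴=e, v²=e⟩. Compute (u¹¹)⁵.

Compute successive powers of (u¹¹), reducing at each step:
  (u¹¹)²: (u¹¹) · u¹¹ = u⁸
  (u¹¹)³: (u⁸) · u¹¹ = u⁵
  (u¹¹)⁴: (u⁵) · u¹¹ = u²
  (u¹¹)⁵: (u²) · u¹¹ = u¹³

Answer: u¹³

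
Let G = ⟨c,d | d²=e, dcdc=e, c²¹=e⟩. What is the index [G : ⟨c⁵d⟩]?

First find ord(c⁵d) by computing successive powers:
  (c⁵d)¹ = c⁵d, (c⁵d)² = e.
So |⟨c⁵d⟩| = ord(c⁵d) = 2. With |G| = 42, by Lagrange [G : ⟨c⁵d⟩] = 42/2 = 21.

Answer: 21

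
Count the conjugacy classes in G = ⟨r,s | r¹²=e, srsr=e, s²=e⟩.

The conjugacy classes (representative and size) are:
  [e] (size 1), [r¹¹] (size 2), [r²] (size 2), [r⁹] (size 2), [r⁴] (size 2), [r⁵] (size 2), [r⁶] (size 1), [s] (size 6), [rs] (size 6).
Class equation: 1 + 2 + 2 + 2 + 2 + 2 + 1 + 6 + 6 = 24 = |G|. So G has 9 conjugacy classes.

Answer: 9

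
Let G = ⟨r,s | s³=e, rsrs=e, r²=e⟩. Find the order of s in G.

Compute successive powers until reaching e:
  s¹ = s, s² = s², s³ = e.
The smallest positive k with sᵏ = e is 3.

Answer: 3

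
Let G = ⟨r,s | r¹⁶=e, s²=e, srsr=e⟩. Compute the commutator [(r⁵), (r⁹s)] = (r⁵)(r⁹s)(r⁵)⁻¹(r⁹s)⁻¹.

[(r⁵), (r⁹s)] = (r⁵)·(r⁹s)·(r⁵)⁻¹·(r⁹s)⁻¹.
  (r⁵) · (r⁹s) = r¹⁴s
  (r¹⁴s) · (r¹¹) = r³s
  (r³s) · (r⁹s) = r¹⁰

Answer: r¹⁰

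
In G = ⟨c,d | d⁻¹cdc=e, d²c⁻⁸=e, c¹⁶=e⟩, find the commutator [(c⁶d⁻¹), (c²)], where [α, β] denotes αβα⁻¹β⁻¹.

[(c⁶d⁻¹), (c²)] = (c⁶d⁻¹)·(c²)·(c⁶d⁻¹)⁻¹·(c²)⁻¹.
  (c⁶d⁻¹) · (c²) = c⁴d⁻¹
  (c⁴d⁻¹) · (c⁶d) = c¹⁴
  (c¹⁴) · (c¹⁴) = c¹²

Answer: c¹²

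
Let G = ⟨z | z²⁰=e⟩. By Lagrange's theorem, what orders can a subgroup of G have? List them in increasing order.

|G| = 20 = 2² · 5. By Lagrange's theorem the order of any subgroup divides 20; the divisors of 20 are 1, 2, 4, 5, 10, 20.

Answer: 1, 2, 4, 5, 10, 20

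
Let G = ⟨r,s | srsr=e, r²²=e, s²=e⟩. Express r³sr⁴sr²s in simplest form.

Multiply left to right, reducing at each step:
  (r³) · s = r³s
  (r³s) · r⁴ = r²¹s
  (r²¹s) · s = r²¹
  (r²¹) · r² = r
  r · s = rs

Answer: rs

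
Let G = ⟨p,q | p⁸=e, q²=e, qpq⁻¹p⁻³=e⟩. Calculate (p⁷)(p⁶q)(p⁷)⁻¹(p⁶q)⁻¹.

[(p⁷), (p⁶q)] = (p⁷)·(p⁶q)·(p⁷)⁻¹·(p⁶q)⁻¹.
  (p⁷) · (p⁶q) = p⁵q
  (p⁵q) · p = q
  q · (p⁶q) = p²

Answer: p²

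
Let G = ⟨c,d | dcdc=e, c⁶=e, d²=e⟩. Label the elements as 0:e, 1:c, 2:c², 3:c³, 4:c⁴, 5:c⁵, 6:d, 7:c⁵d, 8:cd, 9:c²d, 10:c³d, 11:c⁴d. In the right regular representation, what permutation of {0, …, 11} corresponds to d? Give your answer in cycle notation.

(0 6)(1 8)(2 9)(3 10)(4 11)(5 7)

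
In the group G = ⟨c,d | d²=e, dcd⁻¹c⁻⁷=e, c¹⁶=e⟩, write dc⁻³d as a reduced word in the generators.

Multiply left to right, reducing at each step:
  d · c⁻³ = c¹¹d
  (c¹¹d) · d = c¹¹

Answer: c¹¹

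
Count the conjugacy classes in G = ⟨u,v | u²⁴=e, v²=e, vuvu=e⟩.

The conjugacy classes (representative and size) are:
  [e] (size 1), [u²³] (size 2), [u²] (size 2), [u³] (size 2), [u²⁰] (size 2), [u¹⁹] (size 2), [u⁶] (size 2), [u⁷] (size 2), [u⁸] (size 2), [u⁹] (size 2), [u¹⁴] (size 2), [u¹¹] (size 2), [u¹²] (size 1), [u⁴v] (size 12), [u⁵v] (size 12).
Class equation: 1 + 2 + 2 + 2 + 2 + 2 + 2 + 2 + 2 + 2 + 2 + 2 + 1 + 12 + 12 = 48 = |G|. So G has 15 conjugacy classes.

Answer: 15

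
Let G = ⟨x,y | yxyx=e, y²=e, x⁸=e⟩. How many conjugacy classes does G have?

The conjugacy classes (representative and size) are:
  [e] (size 1), [x] (size 2), [x⁶] (size 2), [x³] (size 2), [x⁴] (size 1), [y] (size 4), [x⁵y] (size 4).
Class equation: 1 + 2 + 2 + 2 + 1 + 4 + 4 = 16 = |G|. So G has 7 conjugacy classes.

Answer: 7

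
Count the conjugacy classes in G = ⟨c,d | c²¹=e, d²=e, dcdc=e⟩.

The conjugacy classes (representative and size) are:
  [e] (size 1), [c²⁰] (size 2), [c²] (size 2), [c³] (size 2), [c¹⁷] (size 2), [c⁵] (size 2), [c⁶] (size 2), [c⁷] (size 2), [c⁸] (size 2), [c⁹] (size 2), [c¹⁰] (size 2), [d] (size 21).
Class equation: 1 + 2 + 2 + 2 + 2 + 2 + 2 + 2 + 2 + 2 + 2 + 21 = 42 = |G|. So G has 12 conjugacy classes.

Answer: 12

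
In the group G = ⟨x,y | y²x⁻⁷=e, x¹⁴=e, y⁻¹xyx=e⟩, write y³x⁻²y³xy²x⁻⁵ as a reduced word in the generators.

Multiply left to right, reducing at each step:
  (y⁻¹) · x⁻² = x²y⁻¹
  (x²y⁻¹) · y³ = x⁹
  (x⁹) · x = x¹⁰
  (x¹⁰) · y² = x³
  (x³) · x⁻⁵ = x¹²

Answer: x¹²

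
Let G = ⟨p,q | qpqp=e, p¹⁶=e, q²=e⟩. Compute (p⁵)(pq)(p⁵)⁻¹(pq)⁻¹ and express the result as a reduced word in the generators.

[(p⁵), (pq)] = (p⁵)·(pq)·(p⁵)⁻¹·(pq)⁻¹.
  (p⁵) · (pq) = p⁶q
  (p⁶q) · (p¹¹) = p¹¹q
  (p¹¹q) · (pq) = p¹⁰

Answer: p¹⁰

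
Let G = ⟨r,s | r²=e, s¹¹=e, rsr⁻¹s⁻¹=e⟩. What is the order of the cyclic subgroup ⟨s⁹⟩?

|⟨s⁹⟩| equals the order of s⁹. Compute successive powers until reaching e:
  (s⁹)¹ = s⁹, (s⁹)² = s⁷, (s⁹)³ = s⁵, (s⁹)⁴ = s³, (s⁹)⁵ = s, (s⁹)⁶ = s¹⁰, (s⁹)⁷ = s⁸, (s⁹)⁸ = s⁶, (s⁹)⁹ = s⁴, (s⁹)¹⁰ = s², (s⁹)¹¹ = e.
The smallest positive k with (s⁹)ᵏ = e is 11, so |⟨s⁹⟩| = 11.

Answer: 11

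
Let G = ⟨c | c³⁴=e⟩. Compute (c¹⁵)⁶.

Compute successive powers of (c¹⁵), reducing at each step:
  (c¹⁵)²: (c¹⁵) · c¹⁵ = c³⁰
  (c¹⁵)³: (c³⁰) · c¹⁵ = c¹¹
  (c¹⁵)⁴: (c¹¹) · c¹⁵ = c²⁶
  (c¹⁵)⁵: (c²⁶) · c¹⁵ = c⁷
  (c¹⁵)⁶: (c⁷) · c¹⁵ = c²²

Answer: c²²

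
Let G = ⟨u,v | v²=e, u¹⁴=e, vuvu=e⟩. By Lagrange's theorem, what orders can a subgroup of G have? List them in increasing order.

|G| = 28 = 2² · 7. By Lagrange's theorem the order of any subgroup divides 28; the divisors of 28 are 1, 2, 4, 7, 14, 28.

Answer: 1, 2, 4, 7, 14, 28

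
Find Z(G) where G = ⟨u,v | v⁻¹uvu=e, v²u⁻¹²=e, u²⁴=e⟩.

An element z ∈ Z(G) iff z commutes with every generator.
For example u¹² is central: (u¹²)·u = u¹³ = u·(u¹²); (u¹²)·v = v⁻¹ = v·(u¹²).
Whereas u ∉ Z(G) since u·v = uv ≠ u¹¹v⁻¹ = v·u.
Checking each of the 48 elements this way gives Z(G) = {e, u¹²}, of order 2.

Answer: {e, u¹²}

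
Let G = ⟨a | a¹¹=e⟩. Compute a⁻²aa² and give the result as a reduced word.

Multiply left to right, reducing at each step:
  (a⁹) · a = a¹⁰
  (a¹⁰) · a² = a

Answer: a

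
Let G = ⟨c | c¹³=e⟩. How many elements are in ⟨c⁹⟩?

|⟨c⁹⟩| equals the order of c⁹. Compute successive powers until reaching e:
  (c⁹)¹ = c⁹, (c⁹)² = c⁵, (c⁹)³ = c, (c⁹)⁴ = c¹⁰, (c⁹)⁵ = c⁶, (c⁹)⁶ = c², (c⁹)⁷ = c¹¹, (c⁹)⁸ = c⁷, (c⁹)⁹ = c³, (c⁹)¹⁰ = c¹², (c⁹)¹¹ = c⁸, (c⁹)¹² = c⁴, (c⁹)¹³ = e.
The smallest positive k with (c⁹)ᵏ = e is 13, so |⟨c⁹⟩| = 13.

Answer: 13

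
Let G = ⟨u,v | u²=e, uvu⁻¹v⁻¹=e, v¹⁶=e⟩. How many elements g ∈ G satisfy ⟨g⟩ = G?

⟨g⟩ = G would require ord(g) = |G| = 32, but the maximum element order in G is 16 < 32. So G is not cyclic and no single element generates it: the count is 0.

Answer: 0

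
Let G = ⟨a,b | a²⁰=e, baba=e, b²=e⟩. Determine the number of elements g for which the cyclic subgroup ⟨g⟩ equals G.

⟨g⟩ = G would require ord(g) = |G| = 40, but the maximum element order in G is 20 < 40. So G is not cyclic and no single element generates it: the count is 0.

Answer: 0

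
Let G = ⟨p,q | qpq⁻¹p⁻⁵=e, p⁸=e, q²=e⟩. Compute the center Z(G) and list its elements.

An element z ∈ Z(G) iff z commutes with every generator.
For example p² is central: (p²)·p = p³ = p·(p²); (p²)·q = p²q = q·(p²).
Whereas p ∉ Z(G) since p·q = pq ≠ p⁵q = q·p.
Checking each of the 16 elements this way gives Z(G) = {e, p², p⁴, p⁶}, of order 4.

Answer: {e, p², p⁴, p⁶}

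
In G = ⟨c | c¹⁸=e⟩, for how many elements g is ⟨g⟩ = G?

G is cyclic of order 18. An element generates G iff its order is 18, and a cyclic group of order 18 has exactly φ(18) = 6 such elements.

Answer: 6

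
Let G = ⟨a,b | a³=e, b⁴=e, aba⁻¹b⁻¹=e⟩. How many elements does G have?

Enumerate words in the generators, reducing via the relations: the distinct elements are
  {a, b, e, ab, a², b², b³, ab², ab³, a²b, a²b², a²b³}.
No further products give new elements, so |G| = 12.

Answer: 12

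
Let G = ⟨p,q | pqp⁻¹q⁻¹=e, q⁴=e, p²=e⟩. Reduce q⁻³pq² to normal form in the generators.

Multiply left to right, reducing at each step:
  q · p = pq
  (pq) · q² = pq³

Answer: pq³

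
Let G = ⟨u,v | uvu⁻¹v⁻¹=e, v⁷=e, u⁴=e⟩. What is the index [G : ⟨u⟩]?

First find ord(u) by computing successive powers:
  u¹ = u, u² = u², u³ = u³, u⁴ = e.
So |⟨u⟩| = ord(u) = 4. With |G| = 28, by Lagrange [G : ⟨u⟩] = 28/4 = 7.

Answer: 7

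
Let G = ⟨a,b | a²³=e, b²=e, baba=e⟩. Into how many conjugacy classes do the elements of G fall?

The conjugacy classes (representative and size) are:
  [e] (size 1), [a] (size 2), [a²¹] (size 2), [a²⁰] (size 2), [a⁴] (size 2), [a¹⁸] (size 2), [a⁶] (size 2), [a¹⁶] (size 2), [a⁸] (size 2), [a⁹] (size 2), [a¹⁰] (size 2), [a¹²] (size 2), [a¹⁸b] (size 23).
Class equation: 1 + 2 + 2 + 2 + 2 + 2 + 2 + 2 + 2 + 2 + 2 + 2 + 23 = 46 = |G|. So G has 13 conjugacy classes.

Answer: 13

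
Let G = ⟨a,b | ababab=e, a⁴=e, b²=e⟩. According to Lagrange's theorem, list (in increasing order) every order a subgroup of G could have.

|G| = 24 = 2³ · 3. By Lagrange's theorem the order of any subgroup divides 24; the divisors of 24 are 1, 2, 3, 4, 6, 8, 12, 24.

Answer: 1, 2, 3, 4, 6, 8, 12, 24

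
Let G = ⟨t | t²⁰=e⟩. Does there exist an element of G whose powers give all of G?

|G| = 20. The element t has order 20 (its powers give 20 distinct elements), so ⟨t⟩ = G and G is cyclic.

Answer: Yes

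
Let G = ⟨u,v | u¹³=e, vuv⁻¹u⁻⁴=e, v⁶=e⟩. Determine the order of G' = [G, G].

G' = [G, G] is generated by all commutators. The generator-pair commutators are: [u, v] = u¹⁰.
The subgroup they normally generate is {e, u, u², u³, u⁴, u⁵, u⁶, u⁷, u⁸, u⁹, u¹⁰, u¹¹, u¹²}, of order 13.
Check: |G/G'| = 78/13 = 6 is the order of the abelianisation.

Answer: 13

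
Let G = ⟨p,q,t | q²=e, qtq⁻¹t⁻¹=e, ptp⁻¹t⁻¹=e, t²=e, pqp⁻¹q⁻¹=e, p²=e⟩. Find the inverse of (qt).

The order of (qt) is 2 (smallest k with (qt)ᵏ = e), so (qt)⁻¹ = (qt)¹ = qt.
Check: (qt) · (qt) → (qt) · q = t;   t · t = e, giving e as required.

Answer: qt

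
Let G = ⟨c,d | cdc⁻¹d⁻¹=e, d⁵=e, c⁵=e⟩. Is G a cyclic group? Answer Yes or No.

|G| = 25, but the maximum element order in G is 5 < 25. No single element generates all of G, so G is not cyclic.

Answer: No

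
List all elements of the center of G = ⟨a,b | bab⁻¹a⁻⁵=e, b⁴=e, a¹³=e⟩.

An element z ∈ Z(G) iff z commutes with every generator.
For example e is central: e·a = a = a·e; e·b = b = b·e.
Whereas a ∉ Z(G) since a·b = ab ≠ a⁵b = b·a.
Checking each of the 52 elements this way gives Z(G) = {e}, of order 1.

Answer: {e}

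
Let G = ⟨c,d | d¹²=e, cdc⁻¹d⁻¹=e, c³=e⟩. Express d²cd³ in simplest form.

Multiply left to right, reducing at each step:
  (d²) · c = cd²
  (cd²) · d³ = cd⁵

Answer: cd⁵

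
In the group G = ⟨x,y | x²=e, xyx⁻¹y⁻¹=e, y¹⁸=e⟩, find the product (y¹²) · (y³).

Compute (y¹²) · (y³) by multiplying left to right and reducing via the relations at each step:
  (y¹²) · y³ = y¹⁵

Answer: y¹⁵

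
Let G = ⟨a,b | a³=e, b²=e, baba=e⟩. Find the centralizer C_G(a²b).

⟨a²b⟩ ⊆ C_G(a²b) since powers of a²b commute with a²b; so |C_G(a²b)| ≥ |⟨a²b⟩| = 2.
By orbit–stabilizer, |C_G(a²b)| = |G| / |conj. class of a²b| = 6 / 3 = 2.
The 2 elements commuting with a²b are {e, a²b}.

Answer: {e, a²b}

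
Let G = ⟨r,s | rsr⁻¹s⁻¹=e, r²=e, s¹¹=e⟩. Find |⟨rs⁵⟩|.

|⟨rs⁵⟩| equals the order of rs⁵. Compute successive powers until reaching e:
  (rs⁵)¹ = rs⁵, (rs⁵)² = s¹⁰, (rs⁵)³ = rs⁴, (rs⁵)⁴ = s⁹, (rs⁵)⁵ = rs³, (rs⁵)⁶ = s⁸, (rs⁵)⁷ = rs², (rs⁵)⁸ = s⁷, (rs⁵)⁹ = rs, (rs⁵)¹⁰ = s⁶, (rs⁵)¹¹ = r, (rs⁵)¹² = s⁵, (rs⁵)¹³ = rs¹⁰, (rs⁵)¹⁴ = s⁴, (rs⁵)¹⁵ = rs⁹, (rs⁵)¹⁶ = s³, (rs⁵)¹⁷ = rs⁸, (rs⁵)¹⁸ = s², (rs⁵)¹⁹ = rs⁷, (rs⁵)²⁰ = s, (rs⁵)²¹ = rs⁶, (rs⁵)²² = e.
The smallest positive k with (rs⁵)ᵏ = e is 22, so |⟨rs⁵⟩| = 22.

Answer: 22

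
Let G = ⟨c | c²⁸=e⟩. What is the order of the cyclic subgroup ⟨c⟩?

|⟨c⟩| equals the order of c. Compute successive powers until reaching e:
  c¹ = c, c² = c², c³ = c³, c⁴ = c⁴, c⁵ = c⁵, c⁶ = c⁶, c⁷ = c⁷, c⁸ = c⁸, c⁹ = c⁹, c¹⁰ = c¹⁰, c¹¹ = c¹¹, c¹² = c¹², c¹³ = c¹³, c¹⁴ = c¹⁴, c¹⁵ = c¹⁵, c¹⁶ = c¹⁶, c¹⁷ = c¹⁷, c¹⁸ = c¹⁸, c¹⁹ = c¹⁹, c²⁰ = c²⁰, c²¹ = c²¹, c²² = c²², c²³ = c²³, c²⁴ = c²⁴, c²⁵ = c²⁵, c²⁶ = c²⁶, c²⁷ = c²⁷, c²⁸ = e.
The smallest positive k with cᵏ = e is 28, so |⟨c⟩| = 28.

Answer: 28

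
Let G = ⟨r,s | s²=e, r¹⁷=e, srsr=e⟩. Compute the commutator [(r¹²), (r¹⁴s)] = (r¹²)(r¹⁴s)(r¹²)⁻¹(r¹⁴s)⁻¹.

[(r¹²), (r¹⁴s)] = (r¹²)·(r¹⁴s)·(r¹²)⁻¹·(r¹⁴s)⁻¹.
  (r¹²) · (r¹⁴s) = r⁹s
  (r⁹s) · (r⁵) = r⁴s
  (r⁴s) · (r¹⁴s) = r⁷

Answer: r⁷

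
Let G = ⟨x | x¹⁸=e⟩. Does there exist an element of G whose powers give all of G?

|G| = 18. The element x has order 18 (its powers give 18 distinct elements), so ⟨x⟩ = G and G is cyclic.

Answer: Yes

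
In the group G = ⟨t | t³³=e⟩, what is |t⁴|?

Compute successive powers until reaching e:
  (t⁴)¹ = t⁴, (t⁴)² = t⁸, (t⁴)³ = t¹², (t⁴)⁴ = t¹⁶, (t⁴)⁵ = t²⁰, (t⁴)⁶ = t²⁴, (t⁴)⁷ = t²⁸, (t⁴)⁸ = t³², (t⁴)⁹ = t³, (t⁴)¹⁰ = t⁷, (t⁴)¹¹ = t¹¹, (t⁴)¹² = t¹⁵, (t⁴)¹³ = t¹⁹, (t⁴)¹⁴ = t²³, (t⁴)¹⁵ = t²⁷, (t⁴)¹⁶ = t³¹, (t⁴)¹⁷ = t², (t⁴)¹⁸ = t⁶, (t⁴)¹⁹ = t¹⁰, (t⁴)²⁰ = t¹⁴, (t⁴)²¹ = t¹⁸, (t⁴)²² = t²², (t⁴)²³ = t²⁶, (t⁴)²⁴ = t³⁰, (t⁴)²⁵ = t, (t⁴)²⁶ = t⁵, (t⁴)²⁷ = t⁹, (t⁴)²⁸ = t¹³, (t⁴)²⁹ = t¹⁷, (t⁴)³⁰ = t²¹, (t⁴)³¹ = t²⁵, (t⁴)³² = t²⁹, (t⁴)³³ = e.
The smallest positive k with (t⁴)ᵏ = e is 33.

Answer: 33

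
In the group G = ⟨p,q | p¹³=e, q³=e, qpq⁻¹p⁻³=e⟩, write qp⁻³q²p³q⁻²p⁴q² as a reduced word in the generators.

Multiply left to right, reducing at each step:
  q · p⁻³ = p⁴q
  (p⁴q) · q² = p⁴
  (p⁴) · p³ = p⁷
  (p⁷) · q⁻² = p⁷q
  (p⁷q) · p⁴ = p⁶q
  (p⁶q) · q² = p⁶

Answer: p⁶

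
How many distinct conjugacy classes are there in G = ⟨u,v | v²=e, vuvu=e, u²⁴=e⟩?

The conjugacy classes (representative and size) are:
  [e] (size 1), [u²³] (size 2), [u²] (size 2), [u³] (size 2), [u²⁰] (size 2), [u¹⁹] (size 2), [u⁶] (size 2), [u⁷] (size 2), [u⁸] (size 2), [u⁹] (size 2), [u¹⁴] (size 2), [u¹¹] (size 2), [u¹²] (size 1), [u⁴v] (size 12), [u⁵v] (size 12).
Class equation: 1 + 2 + 2 + 2 + 2 + 2 + 2 + 2 + 2 + 2 + 2 + 2 + 1 + 12 + 12 = 48 = |G|. So G has 15 conjugacy classes.

Answer: 15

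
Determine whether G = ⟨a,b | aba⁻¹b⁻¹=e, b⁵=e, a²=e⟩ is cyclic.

|G| = 10. The element ab has order 10 (its powers give 10 distinct elements), so ⟨ab⟩ = G and G is cyclic.

Answer: Yes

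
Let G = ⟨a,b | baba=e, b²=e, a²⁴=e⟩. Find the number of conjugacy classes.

The conjugacy classes (representative and size) are:
  [e] (size 1), [a²³] (size 2), [a²] (size 2), [a³] (size 2), [a²⁰] (size 2), [a¹⁹] (size 2), [a⁶] (size 2), [a⁷] (size 2), [a⁸] (size 2), [a⁹] (size 2), [a¹⁴] (size 2), [a¹¹] (size 2), [a¹²] (size 1), [a⁴b] (size 12), [a⁵b] (size 12).
Class equation: 1 + 2 + 2 + 2 + 2 + 2 + 2 + 2 + 2 + 2 + 2 + 2 + 1 + 12 + 12 = 48 = |G|. So G has 15 conjugacy classes.

Answer: 15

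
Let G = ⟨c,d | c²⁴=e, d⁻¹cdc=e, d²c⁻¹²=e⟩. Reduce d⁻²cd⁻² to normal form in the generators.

Multiply left to right, reducing at each step:
  (c¹²) · c = c¹³
  (c¹³) · d⁻² = c

Answer: c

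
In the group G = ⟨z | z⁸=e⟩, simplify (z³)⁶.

Compute successive powers of (z³), reducing at each step:
  (z³)²: (z³) · z³ = z⁶
  (z³)³: (z⁶) · z³ = z
  (z³)⁴: z · z³ = z⁴
  (z³)⁵: (z⁴) · z³ = z⁷
  (z³)⁶: (z⁷) · z³ = z²

Answer: z²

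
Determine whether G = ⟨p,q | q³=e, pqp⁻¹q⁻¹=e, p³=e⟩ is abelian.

Each pair of generators commutes: p·q = pq = q·p. Since the generators pairwise commute, every element of G commutes with every other, so G is abelian.

Answer: Yes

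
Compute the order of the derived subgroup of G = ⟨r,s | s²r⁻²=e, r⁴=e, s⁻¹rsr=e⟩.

G' = [G, G] is generated by all commutators. The generator-pair commutators are: [r, s] = r².
The subgroup they normally generate is {e, r²}, of order 2.
Check: |G/G'| = 8/2 = 4 is the order of the abelianisation.

Answer: 2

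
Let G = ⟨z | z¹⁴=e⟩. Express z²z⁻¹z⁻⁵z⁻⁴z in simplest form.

Multiply left to right, reducing at each step:
  (z²) · z⁻¹ = z
  z · z⁻⁵ = z¹⁰
  (z¹⁰) · z⁻⁴ = z⁶
  (z⁶) · z = z⁷

Answer: z⁷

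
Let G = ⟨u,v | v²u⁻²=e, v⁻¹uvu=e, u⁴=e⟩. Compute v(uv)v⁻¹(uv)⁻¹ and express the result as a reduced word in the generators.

[v, (uv)] = v·(uv)·v⁻¹·(uv)⁻¹.
  v · (uv) = u
  u · (v⁻¹) = uv⁻¹
  (uv⁻¹) · (uv⁻¹) = u²

Answer: u²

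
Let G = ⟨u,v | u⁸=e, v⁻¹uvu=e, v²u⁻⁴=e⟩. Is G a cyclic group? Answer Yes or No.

Every cyclic group is abelian. But u·v = uv while v·u = u³v⁻¹, so u·v ≠ v·u and G is not abelian. Hence G is not cyclic.

Answer: No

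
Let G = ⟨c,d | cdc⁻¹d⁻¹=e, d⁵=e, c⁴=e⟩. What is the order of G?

Enumerate words in the generators, reducing via the relations: the distinct elements are
  {c, d, e, cd, c², c³, d², d³, d⁴, cd², cd³, cd⁴, c²d, c³d, c²d², c²d³, c²d⁴, c³d², c³d³, c³d⁴}.
No further products give new elements, so |G| = 20.

Answer: 20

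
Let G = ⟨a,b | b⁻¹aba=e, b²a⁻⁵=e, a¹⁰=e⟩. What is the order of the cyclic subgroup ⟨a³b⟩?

|⟨a³b⟩| equals the order of a³b. Compute successive powers until reaching e:
  (a³b)¹ = a³b, (a³b)² = a⁵, (a³b)³ = a³b⁻¹, (a³b)⁴ = e.
The smallest positive k with (a³b)ᵏ = e is 4, so |⟨a³b⟩| = 4.

Answer: 4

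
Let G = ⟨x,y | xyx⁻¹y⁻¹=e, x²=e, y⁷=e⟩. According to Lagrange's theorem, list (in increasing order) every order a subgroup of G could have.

|G| = 14 = 2 · 7. By Lagrange's theorem the order of any subgroup divides 14; the divisors of 14 are 1, 2, 7, 14.

Answer: 1, 2, 7, 14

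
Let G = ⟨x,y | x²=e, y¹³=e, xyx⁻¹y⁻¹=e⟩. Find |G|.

Enumerate words in the generators, reducing via the relations: the distinct elements are
  {e, x, y, xy, y², y³, y⁴, y⁵, y⁶, y⁷, y⁸, y⁹, xy², xy³, xy⁴, xy⁵, xy⁶, xy⁷, xy⁸, xy⁹, y¹², y¹¹, y¹⁰, xy¹², xy¹¹, xy¹⁰}.
No further products give new elements, so |G| = 26.

Answer: 26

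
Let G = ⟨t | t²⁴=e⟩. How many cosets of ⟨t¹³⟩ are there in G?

First find ord(t¹³) by computing successive powers:
  (t¹³)¹ = t¹³, (t¹³)² = t², (t¹³)³ = t¹⁵, (t¹³)⁴ = t⁴, (t¹³)⁵ = t¹⁷, (t¹³)⁶ = t⁶, (t¹³)⁷ = t¹⁹, (t¹³)⁸ = t⁸, (t¹³)⁹ = t²¹, (t¹³)¹⁰ = t¹⁰, (t¹³)¹¹ = t²³, (t¹³)¹² = t¹², (t¹³)¹³ = t, (t¹³)¹⁴ = t¹⁴, (t¹³)¹⁵ = t³, (t¹³)¹⁶ = t¹⁶, (t¹³)¹⁷ = t⁵, (t¹³)¹⁸ = t¹⁸, (t¹³)¹⁹ = t⁷, (t¹³)²⁰ = t²⁰, (t¹³)²¹ = t⁹, (t¹³)²² = t²², (t¹³)²³ = t¹¹, (t¹³)²⁴ = e.
So |⟨t¹³⟩| = ord(t¹³) = 24. With |G| = 24, by Lagrange [G : ⟨t¹³⟩] = 24/24 = 1.

Answer: 1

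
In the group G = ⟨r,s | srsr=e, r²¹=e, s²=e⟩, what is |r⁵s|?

Compute successive powers until reaching e:
  (r⁵s)¹ = r⁵s, (r⁵s)² = e.
The smallest positive k with (r⁵s)ᵏ = e is 2.

Answer: 2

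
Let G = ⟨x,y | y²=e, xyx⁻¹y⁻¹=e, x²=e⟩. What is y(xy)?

Compute y · (xy) by multiplying left to right and reducing via the relations at each step:
  y · x = xy
  (xy) · y = x

Answer: x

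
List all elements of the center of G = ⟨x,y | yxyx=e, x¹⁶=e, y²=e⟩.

An element z ∈ Z(G) iff z commutes with every generator.
For example x⁸ is central: (x⁸)·x = x⁹ = x·(x⁸); (x⁸)·y = x⁸y = y·(x⁸).
Whereas x ∉ Z(G) since x·y = xy ≠ x¹⁵y = y·x.
Checking each of the 32 elements this way gives Z(G) = {e, x⁸}, of order 2.

Answer: {e, x⁸}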